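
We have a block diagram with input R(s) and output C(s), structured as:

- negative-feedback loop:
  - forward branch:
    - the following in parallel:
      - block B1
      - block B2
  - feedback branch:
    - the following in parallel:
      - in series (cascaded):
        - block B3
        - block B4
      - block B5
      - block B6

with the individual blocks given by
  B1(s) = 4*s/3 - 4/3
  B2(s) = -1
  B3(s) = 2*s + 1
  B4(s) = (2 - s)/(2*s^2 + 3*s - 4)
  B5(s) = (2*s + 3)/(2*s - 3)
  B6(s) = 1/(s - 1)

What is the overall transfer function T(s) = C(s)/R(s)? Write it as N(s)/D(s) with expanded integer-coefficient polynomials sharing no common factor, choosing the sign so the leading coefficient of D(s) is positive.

The answer is (16*s^5 - 44*s^4 - 40*s^3 + 235*s^2 - 251*s + 84)/(124*s^4 - 320*s^3 + 21*s^2 + 424*s - 246).

Reasoning:
(1) reduce the parallel group B1, B2, giving 4*s/3 - 7/3
(2) combine B3, B4 in series, giving (-2*s^2 + 3*s + 2)/(2*s^2 + 3*s - 4)
(3) combine (B3*B4), B5, B6 in parallel, giving (28*s^3 - 28*s^2 - 31*s + 30)/(4*s^4 - 4*s^3 - 17*s^2 + 29*s - 12)
(4) collapse the loop ((B1+B2) forward, ((B3*B4)+B5+B6) return): this yields T(s), and no further normalization is needed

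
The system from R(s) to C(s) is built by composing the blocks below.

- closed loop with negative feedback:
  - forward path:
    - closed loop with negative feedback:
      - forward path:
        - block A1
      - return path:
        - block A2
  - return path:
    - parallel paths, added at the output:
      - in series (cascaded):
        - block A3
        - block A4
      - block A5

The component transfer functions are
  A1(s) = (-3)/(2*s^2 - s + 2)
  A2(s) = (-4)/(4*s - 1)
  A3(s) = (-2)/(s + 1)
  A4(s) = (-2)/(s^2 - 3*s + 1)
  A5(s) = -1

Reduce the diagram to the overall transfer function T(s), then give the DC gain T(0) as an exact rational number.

Step 1. collapse the loop (A1 forward, A2 return): (3 - 12*s)/(8*s^3 - 6*s^2 + 9*s + 10)
Step 2. combine A3, A4 in series: 4/(s^3 - 2*s^2 - 2*s + 1)
Step 3. parallel reduction of (A3*A4), A5: (-s^3 + 2*s^2 + 2*s + 3)/(s^3 - 2*s^2 - 2*s + 1)
Step 4. collapse the loop ([A1/(1+A1*A2)] forward, ((A3*A4)+A5) return): (-12*s^4 + 27*s^3 + 18*s^2 - 18*s + 3)/(8*s^6 - 22*s^5 + 17*s^4 - 15*s^3 - 62*s^2 - 41*s + 19)
That last expression is T(s); at s = 0 only the constant terms survive, so T(0) = 3/19.

Hence the answer: 3/19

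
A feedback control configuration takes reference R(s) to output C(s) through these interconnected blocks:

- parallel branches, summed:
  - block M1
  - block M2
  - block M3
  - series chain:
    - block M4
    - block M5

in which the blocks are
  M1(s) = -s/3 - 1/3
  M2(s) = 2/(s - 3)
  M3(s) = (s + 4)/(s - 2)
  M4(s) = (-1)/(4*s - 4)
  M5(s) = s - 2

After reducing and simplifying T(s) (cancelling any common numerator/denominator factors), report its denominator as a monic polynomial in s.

First reduce the diagram to T(s).

1. series reduction of M4, M5: (2 - s)/(4*s - 4)
2. reduce the parallel group M1, M2, M3, (M4*M5): (-4*s^4 + 29*s^3 + 25*s^2 - 296*s + 252)/(12*s^3 - 72*s^2 + 132*s - 72)
T(s) is the step-2 result (common factors already cancelled). Leading coefficient of the denominator: 12. Divide through by 12 for the monic polynomial.

Answer: s^3 - 6*s^2 + 11*s - 6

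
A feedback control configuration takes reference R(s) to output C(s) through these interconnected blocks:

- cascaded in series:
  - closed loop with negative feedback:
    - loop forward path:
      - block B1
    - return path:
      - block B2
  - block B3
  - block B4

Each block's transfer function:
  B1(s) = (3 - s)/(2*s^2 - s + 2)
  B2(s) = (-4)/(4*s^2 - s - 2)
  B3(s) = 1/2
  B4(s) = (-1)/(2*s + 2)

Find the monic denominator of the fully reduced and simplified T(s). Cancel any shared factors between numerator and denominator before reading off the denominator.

The answer is s^5 + s^4/4 - s^3/8 + 9*s^2/8 - 3*s/2 - 2.

Reasoning:
(1) close the feedback loop around B1, B2 -> (-4*s^3 + 13*s^2 - s - 6)/(8*s^4 - 6*s^3 + 5*s^2 + 4*s - 16)
(2) reduce the series chain [B1/(1+B1*B2)], B3, B4 -> (4*s^3 - 13*s^2 + s + 6)/(32*s^5 + 8*s^4 - 4*s^3 + 36*s^2 - 48*s - 64)
T(s) is the step-2 result (common factors already cancelled). Leading coefficient of the denominator: 32. Divide through by 32 for the monic polynomial.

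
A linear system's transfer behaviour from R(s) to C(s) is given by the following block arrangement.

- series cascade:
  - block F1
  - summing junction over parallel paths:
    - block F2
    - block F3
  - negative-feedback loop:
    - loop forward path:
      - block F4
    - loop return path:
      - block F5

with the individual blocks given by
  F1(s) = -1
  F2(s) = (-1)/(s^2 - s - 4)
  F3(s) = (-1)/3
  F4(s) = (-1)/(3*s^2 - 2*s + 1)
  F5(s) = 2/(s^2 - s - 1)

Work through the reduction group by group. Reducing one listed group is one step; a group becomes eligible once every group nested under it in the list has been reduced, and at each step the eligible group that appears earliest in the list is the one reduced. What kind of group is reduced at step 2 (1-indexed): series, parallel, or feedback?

Step 1 - parallel reduction of F2, F3
Step 2 - feedback reduction of F4, F5
Step 3 - series reduction of F1, (F2+F3), [F4/(1+F4*F5)]
Step 2 collapses a feedback group.

Final answer: feedback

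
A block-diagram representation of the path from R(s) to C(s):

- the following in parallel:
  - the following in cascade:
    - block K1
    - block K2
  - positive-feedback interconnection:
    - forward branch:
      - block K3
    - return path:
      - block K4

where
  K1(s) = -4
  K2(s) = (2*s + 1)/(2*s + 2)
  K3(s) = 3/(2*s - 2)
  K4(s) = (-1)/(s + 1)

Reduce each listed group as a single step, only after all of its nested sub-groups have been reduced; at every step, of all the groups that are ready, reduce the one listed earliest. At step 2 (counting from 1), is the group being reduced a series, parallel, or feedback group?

Answer: feedback

Working:
Step 1. series reduction of K1, K2
Step 2. close the feedback loop around K3, K4
Step 3. sum the parallel branches (K1*K2), [K3/(1-K3*K4)]
Step 2 collapses a feedback group.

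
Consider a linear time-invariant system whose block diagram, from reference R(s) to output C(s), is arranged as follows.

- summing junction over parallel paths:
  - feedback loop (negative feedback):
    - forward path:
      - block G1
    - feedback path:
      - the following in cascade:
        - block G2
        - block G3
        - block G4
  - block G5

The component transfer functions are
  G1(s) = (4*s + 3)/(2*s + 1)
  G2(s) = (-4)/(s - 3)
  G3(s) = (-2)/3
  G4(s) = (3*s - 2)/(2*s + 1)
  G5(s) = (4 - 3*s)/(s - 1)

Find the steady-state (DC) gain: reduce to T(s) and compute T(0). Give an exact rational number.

The answer is -67/19.

Reasoning:
(1) series reduction of G2, G3, G4; result (24*s - 16)/(6*s^2 - 15*s - 9)
(2) reduce the feedback loop with forward G1 and return (G2*G3*G4); result (24*s^3 - 42*s^2 - 81*s - 27)/(12*s^3 + 72*s^2 - 25*s - 57)
(3) add [G1/(1+G1*(G2*G3*G4))], G5 (parallel); result (-12*s^4 - 234*s^3 + 324*s^2 + 125*s - 201)/(12*s^4 + 60*s^3 - 97*s^2 - 32*s + 57)
Evaluating the step-3 result (the overall T(s)) at s = 0 gives T(0) = -201/57 = -67/19.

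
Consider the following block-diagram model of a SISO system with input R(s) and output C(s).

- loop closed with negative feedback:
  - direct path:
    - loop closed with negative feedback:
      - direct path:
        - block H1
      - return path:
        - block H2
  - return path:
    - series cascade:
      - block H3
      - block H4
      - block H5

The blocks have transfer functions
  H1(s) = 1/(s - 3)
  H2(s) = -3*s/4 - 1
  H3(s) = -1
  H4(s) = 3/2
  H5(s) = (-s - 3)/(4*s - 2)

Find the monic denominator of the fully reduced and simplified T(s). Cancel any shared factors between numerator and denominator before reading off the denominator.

The answer is s^2 - 15*s + 25/2.

Reasoning:
Step 1 - reduce the feedback loop with forward H1 and return H2 = 4/(s - 16)
Step 2 - multiply H3, H4, H5 (series) = (3*s + 9)/(8*s - 4)
Step 3 - close the feedback loop around [H1/(1+H1*H2)], (H3*H4*H5) = (8*s - 4)/(2*s^2 - 30*s + 25)
Step 3 gives the fully reduced T(s), with no common factor left to cancel. The denominator's leading coefficient is 2, so divide each of its coefficients by 2 to get the monic form.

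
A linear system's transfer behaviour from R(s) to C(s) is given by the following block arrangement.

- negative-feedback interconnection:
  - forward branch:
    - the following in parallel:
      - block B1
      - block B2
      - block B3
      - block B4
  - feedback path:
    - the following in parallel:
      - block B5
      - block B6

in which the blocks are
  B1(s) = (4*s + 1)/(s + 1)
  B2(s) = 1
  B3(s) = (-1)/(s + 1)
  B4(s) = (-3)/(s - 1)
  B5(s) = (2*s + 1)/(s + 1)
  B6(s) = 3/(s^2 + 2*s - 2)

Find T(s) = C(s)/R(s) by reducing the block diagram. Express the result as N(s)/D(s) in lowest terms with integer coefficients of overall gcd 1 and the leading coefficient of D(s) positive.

Step 1 - add B1, B2, B3, B4 (parallel): (5*s^2 - 7*s - 4)/(s^2 - 1)
Step 2 - sum the parallel branches B5, B6: (2*s^3 + 5*s^2 + s + 1)/(s^3 + 3*s^2 - 2)
Step 3 - apply the feedback formula to (B1+B2+B3+B4), (B5+B6), giving the overall T(s)

Final answer: (5*s^5 + 8*s^4 - 25*s^3 - 22*s^2 + 14*s + 8)/(11*s^5 + 14*s^4 - 39*s^3 - 27*s^2 - 11*s - 2)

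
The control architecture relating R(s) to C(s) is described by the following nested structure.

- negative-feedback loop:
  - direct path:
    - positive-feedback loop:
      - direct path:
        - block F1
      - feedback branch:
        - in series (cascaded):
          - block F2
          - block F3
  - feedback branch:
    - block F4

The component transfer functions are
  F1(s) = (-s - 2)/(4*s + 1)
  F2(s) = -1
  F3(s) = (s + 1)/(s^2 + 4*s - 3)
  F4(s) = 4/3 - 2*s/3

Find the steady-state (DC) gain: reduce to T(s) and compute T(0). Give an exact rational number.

First reduce the diagram to T(s).

1. series reduction of F2, F3 -> (-s - 1)/(s^2 + 4*s - 3)
2. collapse the loop (F1 forward, (F2*F3) return) -> (-s^3 - 6*s^2 - 5*s + 6)/(4*s^3 + 16*s^2 - 11*s - 5)
3. apply the feedback formula to [F1/(1-F1*(F2*F3))], F4 -> (-3*s^3 - 18*s^2 - 15*s + 18)/(2*s^4 + 20*s^3 + 34*s^2 - 65*s + 9)
That last expression is T(s); at s = 0 only the constant terms survive, so T(0) = 18/9 = 2.

Answer: 2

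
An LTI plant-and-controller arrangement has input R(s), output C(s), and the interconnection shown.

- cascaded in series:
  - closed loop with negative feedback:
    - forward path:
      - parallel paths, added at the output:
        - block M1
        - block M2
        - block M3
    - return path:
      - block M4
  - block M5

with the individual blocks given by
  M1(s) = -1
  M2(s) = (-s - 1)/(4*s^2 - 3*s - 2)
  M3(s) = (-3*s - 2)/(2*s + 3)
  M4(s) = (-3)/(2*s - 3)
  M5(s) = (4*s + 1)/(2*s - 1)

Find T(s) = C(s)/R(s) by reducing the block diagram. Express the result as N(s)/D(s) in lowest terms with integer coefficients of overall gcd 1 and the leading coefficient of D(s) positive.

Answer: (-160*s^5 + 144*s^4 + 290*s^3 - 123*s^2 - 130*s - 21)/(32*s^5 + 80*s^4 - 94*s^3 - 43*s^2 + 27*s + 3)

Working:
(1) parallel reduction of M1, M2, M3 = (-20*s^3 - 7*s^2 + 20*s + 7)/(8*s^3 + 6*s^2 - 13*s - 6)
(2) close the feedback loop around (M1+M2+M3), M4 = (-40*s^4 + 46*s^3 + 61*s^2 - 46*s - 21)/(16*s^4 + 48*s^3 - 23*s^2 - 33*s - 3)
(3) reduce the series chain [(M1+M2+M3)/(1+(M1+M2+M3)*M4)], M5: this yields T(s), and no further normalization is needed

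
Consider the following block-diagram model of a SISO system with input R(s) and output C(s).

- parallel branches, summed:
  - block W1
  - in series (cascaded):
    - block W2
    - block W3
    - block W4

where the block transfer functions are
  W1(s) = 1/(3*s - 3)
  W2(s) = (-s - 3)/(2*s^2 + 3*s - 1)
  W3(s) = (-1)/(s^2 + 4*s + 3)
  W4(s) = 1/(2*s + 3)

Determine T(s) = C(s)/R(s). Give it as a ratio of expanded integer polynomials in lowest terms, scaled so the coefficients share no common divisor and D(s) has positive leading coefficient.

Step 1: cascade W2, W3, W4 gives 1/(4*s^4 + 16*s^3 + 19*s^2 + 4*s - 3)
Step 2: reduce the parallel group W1, (W2*W3*W4), giving the overall T(s)

Answer: (4*s^4 + 16*s^3 + 19*s^2 + 7*s - 6)/(12*s^5 + 36*s^4 + 9*s^3 - 45*s^2 - 21*s + 9)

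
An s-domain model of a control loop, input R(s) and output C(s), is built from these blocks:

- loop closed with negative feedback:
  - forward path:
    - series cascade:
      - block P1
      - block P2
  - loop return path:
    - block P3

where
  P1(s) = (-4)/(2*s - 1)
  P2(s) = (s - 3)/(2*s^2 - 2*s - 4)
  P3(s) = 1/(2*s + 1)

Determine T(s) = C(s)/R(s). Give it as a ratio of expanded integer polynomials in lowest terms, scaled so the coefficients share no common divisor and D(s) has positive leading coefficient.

The answer is (-4*s^2 + 10*s + 6)/(4*s^4 - 4*s^3 - 9*s^2 - s + 8).

Reasoning:
(1) combine P1, P2 in series; result (6 - 2*s)/(2*s^3 - 3*s^2 - 3*s + 2)
(2) apply the feedback formula to (P1*P2), P3; the result is T(s) itself (integer coefficients, no common factor, positive leading denominator coefficient)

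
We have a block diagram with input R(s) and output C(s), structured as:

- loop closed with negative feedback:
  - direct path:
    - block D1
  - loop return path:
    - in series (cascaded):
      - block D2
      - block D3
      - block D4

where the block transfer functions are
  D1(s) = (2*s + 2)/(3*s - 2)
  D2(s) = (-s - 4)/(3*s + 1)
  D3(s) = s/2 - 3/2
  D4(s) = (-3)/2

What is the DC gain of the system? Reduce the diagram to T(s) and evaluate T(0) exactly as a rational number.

First reduce the diagram to T(s).

Step 1 - cascade D2, D3, D4 -> (3*s^2 + 3*s - 36)/(12*s + 4)
Step 2 - feedback reduction of D1, (D2*D3*D4) -> (12*s^2 + 16*s + 4)/(3*s^3 + 24*s^2 - 39*s - 40)
The step-2 result is T(s). Setting s = 0: T(0) = 4/(-40) = -1/10.

Answer: -1/10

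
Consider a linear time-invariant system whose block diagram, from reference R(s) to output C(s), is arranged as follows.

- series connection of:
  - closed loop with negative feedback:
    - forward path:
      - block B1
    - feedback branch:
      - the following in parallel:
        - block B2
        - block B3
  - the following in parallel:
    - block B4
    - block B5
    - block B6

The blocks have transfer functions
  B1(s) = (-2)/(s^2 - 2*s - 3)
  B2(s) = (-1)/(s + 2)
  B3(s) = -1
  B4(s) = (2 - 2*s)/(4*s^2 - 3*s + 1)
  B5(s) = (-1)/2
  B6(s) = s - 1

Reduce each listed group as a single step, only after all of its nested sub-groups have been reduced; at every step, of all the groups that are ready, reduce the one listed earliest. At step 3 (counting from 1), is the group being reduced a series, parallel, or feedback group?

[1] parallel reduction of B2, B3
[2] apply the feedback formula to B1, (B2+B3)
[3] parallel reduction of B4, B5, B6
[4] combine [B1/(1+B1*(B2+B3))], (B4+B5+B6) in series
So the answer for step 3 is parallel.

Final answer: parallel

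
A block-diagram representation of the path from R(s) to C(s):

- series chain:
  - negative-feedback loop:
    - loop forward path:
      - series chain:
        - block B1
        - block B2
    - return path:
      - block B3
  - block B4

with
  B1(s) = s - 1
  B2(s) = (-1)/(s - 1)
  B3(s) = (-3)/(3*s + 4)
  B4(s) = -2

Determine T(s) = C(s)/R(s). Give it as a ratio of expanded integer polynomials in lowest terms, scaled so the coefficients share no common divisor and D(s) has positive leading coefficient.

Reducing step by step:

Step 1: reduce the series chain B1, B2 = -1
Step 2: feedback reduction of (B1*B2), B3 = (-3*s - 4)/(3*s + 7)
Step 3: reduce the series chain [(B1*B2)/(1+(B1*B2)*B3)], B4: this yields T(s), and no further normalization is needed

Answer: (6*s + 8)/(3*s + 7)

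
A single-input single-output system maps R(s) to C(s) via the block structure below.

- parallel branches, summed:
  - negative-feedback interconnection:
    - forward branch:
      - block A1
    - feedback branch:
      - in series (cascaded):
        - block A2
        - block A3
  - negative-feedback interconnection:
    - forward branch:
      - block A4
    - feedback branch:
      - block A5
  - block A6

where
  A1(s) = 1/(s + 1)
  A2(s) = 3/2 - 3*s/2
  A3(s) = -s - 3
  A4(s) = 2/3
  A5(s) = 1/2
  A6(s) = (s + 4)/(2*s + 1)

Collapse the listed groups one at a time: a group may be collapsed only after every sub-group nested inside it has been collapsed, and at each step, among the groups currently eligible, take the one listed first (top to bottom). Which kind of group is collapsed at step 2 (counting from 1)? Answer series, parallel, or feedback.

Step 1: multiply A2, A3 (series)
Step 2: collapse the loop (A1 forward, (A2*A3) return)
Step 3: close the feedback loop around A4, A5
Step 4: add [A1/(1+A1*(A2*A3))], [A4/(1+A4*A5)], A6 (parallel)
Step 2 collapses a feedback group.

Hence the answer: feedback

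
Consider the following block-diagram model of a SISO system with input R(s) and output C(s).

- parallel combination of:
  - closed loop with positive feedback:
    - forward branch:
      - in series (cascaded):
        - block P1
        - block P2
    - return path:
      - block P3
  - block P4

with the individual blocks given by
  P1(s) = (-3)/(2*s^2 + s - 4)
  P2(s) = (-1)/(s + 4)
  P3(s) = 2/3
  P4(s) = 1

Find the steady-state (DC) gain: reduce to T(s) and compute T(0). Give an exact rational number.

Step 1: combine P1, P2 in series -> 3/(2*s^3 + 9*s^2 - 16)
Step 2: feedback reduction of (P1*P2), P3 -> 3/(2*s^3 + 9*s^2 - 18)
Step 3: add [(P1*P2)/(1-(P1*P2)*P3)], P4 (parallel) -> (2*s^3 + 9*s^2 - 15)/(2*s^3 + 9*s^2 - 18)
DC gain: substitute s = 0 into T(s) from step 3: T(0) = -15/(-18) = 5/6.

Therefore the answer is 5/6.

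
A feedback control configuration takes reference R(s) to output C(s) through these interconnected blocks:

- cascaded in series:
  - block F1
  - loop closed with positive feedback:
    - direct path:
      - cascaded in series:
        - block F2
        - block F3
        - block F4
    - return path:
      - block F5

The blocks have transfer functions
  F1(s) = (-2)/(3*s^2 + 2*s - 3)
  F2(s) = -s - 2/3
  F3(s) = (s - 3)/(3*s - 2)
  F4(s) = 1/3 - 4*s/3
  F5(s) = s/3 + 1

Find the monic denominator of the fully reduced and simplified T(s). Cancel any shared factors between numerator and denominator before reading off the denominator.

Reducing step by step:

Step 1: cascade F2, F3, F4; result (12*s^3 - 31*s^2 - 17*s + 6)/(27*s - 18)
Step 2: apply the feedback formula to (F2*F3*F4), F5; result (-36*s^3 + 93*s^2 + 51*s - 18)/(12*s^4 + 5*s^3 - 110*s^2 - 126*s + 72)
Step 3: multiply F1, [(F2*F3*F4)/(1-(F2*F3*F4)*F5)] (series); result (72*s^3 - 186*s^2 - 102*s + 36)/(36*s^6 + 39*s^5 - 356*s^4 - 613*s^3 + 294*s^2 + 522*s - 216)
Step 3 gives the fully reduced T(s), with no common factor left to cancel. The denominator's leading coefficient is 36, so divide each of its coefficients by 36 to get the monic form.

Answer: s^6 + 13*s^5/12 - 89*s^4/9 - 613*s^3/36 + 49*s^2/6 + 29*s/2 - 6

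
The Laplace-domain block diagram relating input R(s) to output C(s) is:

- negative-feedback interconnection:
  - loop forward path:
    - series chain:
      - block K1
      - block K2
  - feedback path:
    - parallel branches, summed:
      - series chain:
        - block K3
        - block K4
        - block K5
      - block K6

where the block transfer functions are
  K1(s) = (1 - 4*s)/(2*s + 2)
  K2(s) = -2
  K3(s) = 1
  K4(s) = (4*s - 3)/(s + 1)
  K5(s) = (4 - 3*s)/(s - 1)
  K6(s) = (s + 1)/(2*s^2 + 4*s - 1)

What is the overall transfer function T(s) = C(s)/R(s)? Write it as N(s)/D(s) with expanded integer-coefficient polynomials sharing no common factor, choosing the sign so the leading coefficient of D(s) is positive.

Step 1 - multiply K1, K2 (series) -> (4*s - 1)/(s + 1)
Step 2 - cascade K3, K4, K5 -> (-12*s^2 + 25*s - 12)/(s^2 - 1)
Step 3 - add (K3*K4*K5), K6 (parallel) -> (-24*s^4 + 3*s^3 + 89*s^2 - 74*s + 11)/(2*s^4 + 4*s^3 - 3*s^2 - 4*s + 1)
Step 4 - feedback reduction of (K1*K2), ((K3*K4*K5)+K6), giving the overall T(s)

Answer: (-8*s^5 - 14*s^4 + 16*s^3 + 13*s^2 - 8*s + 1)/(94*s^5 - 42*s^4 - 354*s^3 + 392*s^2 - 115*s + 10)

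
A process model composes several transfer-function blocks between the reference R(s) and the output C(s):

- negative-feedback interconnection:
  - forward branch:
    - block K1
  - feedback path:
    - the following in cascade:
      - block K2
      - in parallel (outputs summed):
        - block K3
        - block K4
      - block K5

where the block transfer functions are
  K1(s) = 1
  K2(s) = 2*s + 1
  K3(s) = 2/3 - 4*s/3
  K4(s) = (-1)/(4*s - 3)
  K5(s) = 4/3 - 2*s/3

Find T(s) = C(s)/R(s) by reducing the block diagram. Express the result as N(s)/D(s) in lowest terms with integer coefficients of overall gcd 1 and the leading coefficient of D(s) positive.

Step 1. reduce the parallel group K3, K4; result (-16*s^2 + 20*s - 9)/(12*s - 9)
Step 2. series reduction of K2, (K3+K4), K5; result (64*s^4 - 176*s^3 + 92*s^2 + 26*s - 36)/(36*s - 27)
Step 3. reduce the feedback loop with forward K1 and return (K2*(K3+K4)*K5), giving the overall T(s)

Therefore the answer is (36*s - 27)/(64*s^4 - 176*s^3 + 92*s^2 + 62*s - 63).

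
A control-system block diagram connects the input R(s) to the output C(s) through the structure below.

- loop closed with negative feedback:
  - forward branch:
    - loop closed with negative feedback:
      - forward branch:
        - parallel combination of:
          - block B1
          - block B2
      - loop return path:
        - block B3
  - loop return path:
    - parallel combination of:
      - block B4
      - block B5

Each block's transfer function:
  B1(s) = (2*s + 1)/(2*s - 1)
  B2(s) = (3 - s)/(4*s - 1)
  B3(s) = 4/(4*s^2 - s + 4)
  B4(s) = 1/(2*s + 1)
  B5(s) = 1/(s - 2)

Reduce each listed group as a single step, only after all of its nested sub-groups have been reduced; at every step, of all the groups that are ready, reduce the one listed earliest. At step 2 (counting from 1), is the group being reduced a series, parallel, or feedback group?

1. reduce the parallel group B1, B2
2. feedback reduction of (B1+B2), B3
3. reduce the parallel group B4, B5
4. reduce the feedback loop with forward [(B1+B2)/(1+(B1+B2)*B3)] and return (B4+B5)
The group at step 2 is a feedback group.

Hence the answer: feedback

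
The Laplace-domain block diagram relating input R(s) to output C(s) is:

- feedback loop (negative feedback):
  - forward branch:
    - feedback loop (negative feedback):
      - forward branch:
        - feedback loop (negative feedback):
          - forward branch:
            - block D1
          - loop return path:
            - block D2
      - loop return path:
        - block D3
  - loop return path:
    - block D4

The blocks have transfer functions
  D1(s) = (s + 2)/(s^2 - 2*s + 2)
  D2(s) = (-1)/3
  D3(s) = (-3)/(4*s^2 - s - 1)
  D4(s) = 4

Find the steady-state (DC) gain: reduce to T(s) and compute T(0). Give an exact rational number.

The answer is 3/23.

Reasoning:
Step 1 - feedback reduction of D1, D2: (3*s + 6)/(3*s^2 - 7*s + 4)
Step 2 - reduce the feedback loop with forward [D1/(1+D1*D2)] and return D3: (12*s^3 + 21*s^2 - 9*s - 6)/(12*s^4 - 31*s^3 + 20*s^2 - 6*s - 22)
Step 3 - close the feedback loop around [[D1/(1+D1*D2)]/(1+[D1/(1+D1*D2)]*D3)], D4: (12*s^3 + 21*s^2 - 9*s - 6)/(12*s^4 + 17*s^3 + 104*s^2 - 42*s - 46)
That last expression is T(s); at s = 0 only the constant terms survive, so T(0) = -6/(-46) = 3/23.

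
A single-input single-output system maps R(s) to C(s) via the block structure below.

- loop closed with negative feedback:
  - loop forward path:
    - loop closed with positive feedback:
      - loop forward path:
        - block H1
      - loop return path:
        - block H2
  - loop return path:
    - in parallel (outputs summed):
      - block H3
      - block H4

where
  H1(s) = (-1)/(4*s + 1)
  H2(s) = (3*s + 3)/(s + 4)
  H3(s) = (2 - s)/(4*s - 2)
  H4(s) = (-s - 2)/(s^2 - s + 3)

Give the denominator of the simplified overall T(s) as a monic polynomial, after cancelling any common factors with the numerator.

First reduce the diagram to T(s).

Step 1: close the feedback loop around H1, H2: (-s - 4)/(4*s^2 + 20*s + 7)
Step 2: parallel reduction of H3, H4: (-s^3 - s^2 - 11*s + 10)/(4*s^3 - 6*s^2 + 14*s - 6)
Step 3: feedback reduction of [H1/(1-H1*H2)], (H3+H4): (-4*s^4 - 10*s^3 + 10*s^2 - 50*s + 24)/(16*s^5 + 57*s^4 - 31*s^3 + 229*s^2 + 12*s - 82)
The result of step 3 is T(s) in lowest terms. Its denominator has leading coefficient 16; dividing the denominator through by 16 makes it monic.

Answer: s^5 + 57*s^4/16 - 31*s^3/16 + 229*s^2/16 + 3*s/4 - 41/8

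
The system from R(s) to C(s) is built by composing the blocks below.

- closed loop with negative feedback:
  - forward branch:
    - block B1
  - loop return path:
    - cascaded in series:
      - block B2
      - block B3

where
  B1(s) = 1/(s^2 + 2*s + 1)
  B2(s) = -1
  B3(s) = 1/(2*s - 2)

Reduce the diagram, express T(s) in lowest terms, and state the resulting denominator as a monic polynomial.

Step 1 - reduce the series chain B2, B3, giving (-1)/(2*s - 2)
Step 2 - collapse the loop (B1 forward, (B2*B3) return), giving (2*s - 2)/(2*s^3 + 2*s^2 - 2*s - 3)
That last expression is T(s), already simplified. Scaling its denominator by 1/2 (the reciprocal of the leading coefficient) yields the monic denominator.

Final answer: s^3 + s^2 - s - 3/2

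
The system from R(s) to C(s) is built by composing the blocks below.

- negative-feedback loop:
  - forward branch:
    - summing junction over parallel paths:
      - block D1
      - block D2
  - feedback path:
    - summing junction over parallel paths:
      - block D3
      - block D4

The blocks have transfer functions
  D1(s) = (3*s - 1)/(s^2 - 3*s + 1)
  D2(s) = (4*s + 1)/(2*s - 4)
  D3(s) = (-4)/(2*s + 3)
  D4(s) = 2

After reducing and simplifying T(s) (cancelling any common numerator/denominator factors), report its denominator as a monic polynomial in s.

(1) sum the parallel branches D1, D2 = (4*s^3 - 5*s^2 - 13*s + 5)/(2*s^3 - 10*s^2 + 14*s - 4)
(2) parallel reduction of D3, D4 = (4*s + 2)/(2*s + 3)
(3) feedback reduction of (D1+D2), (D3+D4) = (8*s^4 + 2*s^3 - 41*s^2 - 29*s + 15)/(20*s^4 - 26*s^3 - 64*s^2 + 28*s - 2)
The result of step 3 is T(s) in lowest terms. Its denominator has leading coefficient 20; dividing the denominator through by 20 makes it monic.

Answer: s^4 - 13*s^3/10 - 16*s^2/5 + 7*s/5 - 1/10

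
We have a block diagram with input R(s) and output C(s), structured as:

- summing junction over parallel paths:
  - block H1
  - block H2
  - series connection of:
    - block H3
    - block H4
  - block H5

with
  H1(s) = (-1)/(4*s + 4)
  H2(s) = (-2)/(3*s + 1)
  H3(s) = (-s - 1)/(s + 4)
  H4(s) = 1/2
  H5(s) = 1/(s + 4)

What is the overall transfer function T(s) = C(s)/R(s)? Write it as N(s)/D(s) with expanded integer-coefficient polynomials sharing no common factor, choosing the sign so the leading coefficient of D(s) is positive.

1. cascade H3, H4 gives (-s - 1)/(2*s + 8)
2. sum the parallel branches H1, H2, (H3*H4), H5; the result is T(s) itself (integer coefficients, no common factor, positive leading denominator coefficient)

Hence the answer: (-6*s^3 - 13*s^2 - 47*s - 34)/(12*s^3 + 64*s^2 + 68*s + 16)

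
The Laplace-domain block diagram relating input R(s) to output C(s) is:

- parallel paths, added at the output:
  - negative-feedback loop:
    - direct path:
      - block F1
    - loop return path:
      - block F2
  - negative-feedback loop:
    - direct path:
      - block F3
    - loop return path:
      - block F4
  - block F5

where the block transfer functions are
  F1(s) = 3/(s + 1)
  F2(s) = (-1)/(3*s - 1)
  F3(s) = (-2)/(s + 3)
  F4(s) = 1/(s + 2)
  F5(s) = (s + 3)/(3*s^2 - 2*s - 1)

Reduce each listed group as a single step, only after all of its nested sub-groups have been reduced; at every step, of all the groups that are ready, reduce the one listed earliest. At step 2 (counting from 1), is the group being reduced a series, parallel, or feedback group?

Step 1: close the feedback loop around F1, F2
Step 2: collapse the loop (F3 forward, F4 return)
Step 3: reduce the parallel group [F1/(1+F1*F2)], [F3/(1+F3*F4)], F5
So the answer for step 2 is feedback.

Hence the answer: feedback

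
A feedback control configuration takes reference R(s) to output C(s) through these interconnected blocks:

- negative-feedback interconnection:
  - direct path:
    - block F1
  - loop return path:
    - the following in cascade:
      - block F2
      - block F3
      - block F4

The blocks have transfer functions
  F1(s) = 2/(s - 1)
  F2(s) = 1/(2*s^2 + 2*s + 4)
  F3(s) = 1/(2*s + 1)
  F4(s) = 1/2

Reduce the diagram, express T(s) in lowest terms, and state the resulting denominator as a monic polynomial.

Answer: s^4 + s^3/2 + s^2 - 3*s/2 - 3/4

Working:
1. multiply F2, F3, F4 (series): 1/(8*s^3 + 12*s^2 + 20*s + 8)
2. collapse the loop (F1 forward, (F2*F3*F4) return): (8*s^3 + 12*s^2 + 20*s + 8)/(4*s^4 + 2*s^3 + 4*s^2 - 6*s - 3)
No further cancellation is possible in the step-2 result, so that is T(s). Its denominator becomes monic after dividing by the leading coefficient 4.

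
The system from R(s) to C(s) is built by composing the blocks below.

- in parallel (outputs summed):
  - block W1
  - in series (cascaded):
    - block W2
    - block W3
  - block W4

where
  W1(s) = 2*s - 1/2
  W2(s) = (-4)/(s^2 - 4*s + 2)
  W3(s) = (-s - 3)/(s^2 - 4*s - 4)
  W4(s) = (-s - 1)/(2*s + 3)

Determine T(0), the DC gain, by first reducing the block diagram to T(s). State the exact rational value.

(1) series reduction of W2, W3 gives (4*s + 12)/(s^4 - 8*s^3 + 14*s^2 + 8*s - 8)
(2) combine W1, (W2*W3), W4 in parallel gives (8*s^6 - 56*s^5 + 43*s^4 + 216*s^3 - 54*s^2 - 32*s + 112)/(4*s^5 - 26*s^4 + 8*s^3 + 116*s^2 + 16*s - 48)
Step 2 gives the overall T(s). Then T(0) = 112/(-48) = -7/3.

Answer: -7/3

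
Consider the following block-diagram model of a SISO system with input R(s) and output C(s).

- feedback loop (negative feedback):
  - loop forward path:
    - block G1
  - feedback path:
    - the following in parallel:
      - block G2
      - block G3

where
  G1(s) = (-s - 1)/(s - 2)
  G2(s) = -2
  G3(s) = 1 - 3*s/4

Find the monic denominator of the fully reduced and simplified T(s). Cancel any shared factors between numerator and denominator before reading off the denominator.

Step 1 - sum the parallel branches G2, G3 -> -3*s/4 - 1
Step 2 - reduce the feedback loop with forward G1 and return (G2+G3) -> (-4*s - 4)/(3*s^2 + 11*s - 4)
That last expression is T(s), already simplified. Scaling its denominator by 1/3 (the reciprocal of the leading coefficient) yields the monic denominator.

Therefore the answer is s^2 + 11*s/3 - 4/3.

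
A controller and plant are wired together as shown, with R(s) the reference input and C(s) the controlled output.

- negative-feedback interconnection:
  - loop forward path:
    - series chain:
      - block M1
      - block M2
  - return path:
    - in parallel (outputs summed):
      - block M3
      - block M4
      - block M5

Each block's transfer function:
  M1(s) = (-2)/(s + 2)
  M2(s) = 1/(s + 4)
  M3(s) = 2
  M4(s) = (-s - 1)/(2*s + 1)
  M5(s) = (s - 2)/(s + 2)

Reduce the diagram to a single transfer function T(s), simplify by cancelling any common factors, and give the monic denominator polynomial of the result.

The answer is s^4 + 17*s^3/2 + 19*s^2 + 22*s + 8.

Reasoning:
[1] reduce the series chain M1, M2, giving (-2)/(s^2 + 6*s + 8)
[2] add M3, M4, M5 (parallel), giving (5*s^2 + 4*s)/(2*s^2 + 5*s + 2)
[3] reduce the feedback loop with forward (M1*M2) and return (M3+M4+M5), giving (-4*s^2 - 10*s - 4)/(2*s^4 + 17*s^3 + 38*s^2 + 44*s + 16)
T(s) is the step-3 result (common factors already cancelled). Leading coefficient of the denominator: 2. Divide through by 2 for the monic polynomial.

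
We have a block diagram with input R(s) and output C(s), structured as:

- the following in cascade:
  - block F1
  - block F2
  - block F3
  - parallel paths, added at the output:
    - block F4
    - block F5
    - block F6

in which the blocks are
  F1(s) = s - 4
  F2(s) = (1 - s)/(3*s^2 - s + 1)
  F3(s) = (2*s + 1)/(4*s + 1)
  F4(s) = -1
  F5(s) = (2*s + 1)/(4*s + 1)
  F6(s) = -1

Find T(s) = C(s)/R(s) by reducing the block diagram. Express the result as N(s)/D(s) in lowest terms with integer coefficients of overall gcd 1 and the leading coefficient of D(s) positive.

First reduce the diagram to T(s).

Step 1 - reduce the parallel group F4, F5, F6, giving (-6*s - 1)/(4*s + 1)
Step 2 - reduce the series chain F1, F2, F3, (F4+F5+F6) - this is the overall T(s), already in the required normalized form

Answer: (12*s^4 - 52*s^3 + 9*s^2 + 27*s + 4)/(48*s^4 + 8*s^3 + 11*s^2 + 7*s + 1)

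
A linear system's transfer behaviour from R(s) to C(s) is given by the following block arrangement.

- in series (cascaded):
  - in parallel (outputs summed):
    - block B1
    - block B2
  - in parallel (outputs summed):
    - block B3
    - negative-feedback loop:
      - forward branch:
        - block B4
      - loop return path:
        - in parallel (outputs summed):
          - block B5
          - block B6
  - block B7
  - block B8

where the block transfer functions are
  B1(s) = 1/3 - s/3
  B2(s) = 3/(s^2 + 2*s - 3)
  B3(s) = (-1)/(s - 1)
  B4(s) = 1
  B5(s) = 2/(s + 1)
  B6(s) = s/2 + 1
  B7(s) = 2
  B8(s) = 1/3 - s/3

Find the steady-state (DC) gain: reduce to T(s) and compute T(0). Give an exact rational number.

The answer is -5/9.

Reasoning:
[1] add B1, B2 (parallel), giving (-s^3 - s^2 + 5*s + 6)/(3*s^2 + 6*s - 9)
[2] parallel reduction of B5, B6, giving (s^2 + 3*s + 6)/(2*s + 2)
[3] close the feedback loop around B4, (B5+B6), giving (2*s + 2)/(s^2 + 5*s + 8)
[4] parallel reduction of B3, [B4/(1+B4*(B5+B6))], giving (s^2 - 5*s - 10)/(s^3 + 4*s^2 + 3*s - 8)
[5] multiply (B1+B2), (B3+[B4/(1+B4*(B5+B6))]), B7, B8 (series), giving (2*s^5 - 8*s^4 - 40*s^3 + 18*s^2 + 160*s + 120)/(9*s^4 + 63*s^3 + 135*s^2 + 9*s - 216)
Step 5 gives the overall T(s). Then T(0) = 120/(-216) = -5/9.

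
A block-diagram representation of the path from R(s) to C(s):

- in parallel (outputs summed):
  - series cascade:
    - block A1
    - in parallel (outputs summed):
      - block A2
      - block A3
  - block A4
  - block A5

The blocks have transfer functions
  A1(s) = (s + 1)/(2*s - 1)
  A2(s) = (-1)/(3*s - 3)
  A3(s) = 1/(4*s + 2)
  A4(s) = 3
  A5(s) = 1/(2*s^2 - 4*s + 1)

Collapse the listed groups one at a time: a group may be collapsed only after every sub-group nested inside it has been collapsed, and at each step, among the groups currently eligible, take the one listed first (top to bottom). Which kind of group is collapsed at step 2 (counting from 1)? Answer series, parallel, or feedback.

The answer is series.

Reasoning:
(1) combine A2, A3 in parallel
(2) multiply A1, (A2+A3) (series)
(3) add (A1*(A2+A3)), A4, A5 (parallel)
Step 2 collapses a series group.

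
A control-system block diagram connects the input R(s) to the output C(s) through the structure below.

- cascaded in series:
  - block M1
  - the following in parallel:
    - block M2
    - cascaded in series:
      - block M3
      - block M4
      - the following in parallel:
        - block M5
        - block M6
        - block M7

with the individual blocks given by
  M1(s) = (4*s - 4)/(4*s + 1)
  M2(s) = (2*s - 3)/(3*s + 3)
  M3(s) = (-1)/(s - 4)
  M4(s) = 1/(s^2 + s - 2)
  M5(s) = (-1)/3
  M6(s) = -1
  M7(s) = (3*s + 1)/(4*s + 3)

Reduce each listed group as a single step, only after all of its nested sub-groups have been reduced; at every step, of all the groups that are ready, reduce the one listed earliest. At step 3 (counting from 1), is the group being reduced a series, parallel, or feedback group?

Reducing step by step:

Step 1 - combine M5, M6, M7 in parallel
Step 2 - cascade M3, M4, (M5+M6+M7)
Step 3 - sum the parallel branches M2, (M3*M4*(M5+M6+M7))
Step 4 - multiply M1, (M2+(M3*M4*(M5+M6+M7))) (series)
The group at step 3 is a parallel group.

Answer: parallel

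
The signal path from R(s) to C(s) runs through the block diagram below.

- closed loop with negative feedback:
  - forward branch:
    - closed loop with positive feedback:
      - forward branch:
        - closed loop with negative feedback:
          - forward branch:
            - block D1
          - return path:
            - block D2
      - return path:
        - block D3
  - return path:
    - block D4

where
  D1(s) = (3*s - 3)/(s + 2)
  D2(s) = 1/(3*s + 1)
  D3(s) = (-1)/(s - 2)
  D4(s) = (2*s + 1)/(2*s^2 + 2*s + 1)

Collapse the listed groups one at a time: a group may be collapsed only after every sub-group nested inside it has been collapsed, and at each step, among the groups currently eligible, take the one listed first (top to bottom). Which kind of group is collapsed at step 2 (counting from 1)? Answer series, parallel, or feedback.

The answer is feedback.

Reasoning:
Step 1. collapse the loop (D1 forward, D2 return)
Step 2. collapse the loop ([D1/(1+D1*D2)] forward, D3 return)
Step 3. reduce the feedback loop with forward [[D1/(1+D1*D2)]/(1-[D1/(1+D1*D2)]*D3)] and return D4
The group at step 2 is a feedback group.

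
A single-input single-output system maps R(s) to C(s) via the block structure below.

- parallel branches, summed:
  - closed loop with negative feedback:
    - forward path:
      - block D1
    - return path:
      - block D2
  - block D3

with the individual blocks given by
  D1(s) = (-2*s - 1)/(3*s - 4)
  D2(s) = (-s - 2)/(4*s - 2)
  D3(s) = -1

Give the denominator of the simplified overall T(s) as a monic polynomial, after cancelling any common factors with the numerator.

[1] feedback reduction of D1, D2 -> (2 - 8*s^2)/(14*s^2 - 17*s + 10)
[2] add [D1/(1+D1*D2)], D3 (parallel) -> (-22*s^2 + 17*s - 8)/(14*s^2 - 17*s + 10)
The result of step 2 is T(s) in lowest terms. Its denominator has leading coefficient 14; dividing the denominator through by 14 makes it monic.

Therefore the answer is s^2 - 17*s/14 + 5/7.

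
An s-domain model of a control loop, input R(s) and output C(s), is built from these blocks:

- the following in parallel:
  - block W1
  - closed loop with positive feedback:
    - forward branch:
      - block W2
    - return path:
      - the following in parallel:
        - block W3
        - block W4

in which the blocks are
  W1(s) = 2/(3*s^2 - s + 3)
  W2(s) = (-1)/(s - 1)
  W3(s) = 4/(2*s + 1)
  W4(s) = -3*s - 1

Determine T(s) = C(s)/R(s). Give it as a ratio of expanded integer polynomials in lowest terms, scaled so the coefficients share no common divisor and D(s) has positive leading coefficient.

First reduce the diagram to T(s).

Step 1. sum the parallel branches W3, W4, giving (-6*s^2 - 5*s + 3)/(2*s + 1)
Step 2. close the feedback loop around W2, (W3+W4), giving (2*s + 1)/(4*s^2 + 6*s - 2)
Step 3. combine W1, [W2/(1-W2*(W3+W4))] in parallel; the result is T(s) itself (integer coefficients, no common factor, positive leading denominator coefficient)

Answer: (6*s^3 + 9*s^2 + 17*s - 1)/(12*s^4 + 14*s^3 + 20*s - 6)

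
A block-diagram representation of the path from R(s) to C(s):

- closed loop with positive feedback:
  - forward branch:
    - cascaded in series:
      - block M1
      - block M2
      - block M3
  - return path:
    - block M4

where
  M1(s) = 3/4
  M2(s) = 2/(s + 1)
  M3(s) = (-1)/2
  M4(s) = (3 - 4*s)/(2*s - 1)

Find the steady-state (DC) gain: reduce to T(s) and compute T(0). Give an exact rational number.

Step 1. series reduction of M1, M2, M3 gives (-3)/(4*s + 4)
Step 2. reduce the feedback loop with forward (M1*M2*M3) and return M4 gives (3 - 6*s)/(8*s^2 - 8*s + 5)
That last expression is T(s); at s = 0 only the constant terms survive, so T(0) = 3/5.

Answer: 3/5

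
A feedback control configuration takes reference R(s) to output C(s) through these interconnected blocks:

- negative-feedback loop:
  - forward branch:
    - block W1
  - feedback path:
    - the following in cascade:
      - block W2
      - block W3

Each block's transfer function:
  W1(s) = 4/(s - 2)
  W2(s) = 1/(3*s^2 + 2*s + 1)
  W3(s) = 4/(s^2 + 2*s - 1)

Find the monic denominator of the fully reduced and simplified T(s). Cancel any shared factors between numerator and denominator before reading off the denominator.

1. series reduction of W2, W3: 4/(3*s^4 + 8*s^3 + 2*s^2 - 1)
2. apply the feedback formula to W1, (W2*W3): (12*s^4 + 32*s^3 + 8*s^2 - 4)/(3*s^5 + 2*s^4 - 14*s^3 - 4*s^2 - s + 18)
Step 2 gives the fully reduced T(s), with no common factor left to cancel. The denominator's leading coefficient is 3, so divide each of its coefficients by 3 to get the monic form.

Therefore the answer is s^5 + 2*s^4/3 - 14*s^3/3 - 4*s^2/3 - s/3 + 6.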